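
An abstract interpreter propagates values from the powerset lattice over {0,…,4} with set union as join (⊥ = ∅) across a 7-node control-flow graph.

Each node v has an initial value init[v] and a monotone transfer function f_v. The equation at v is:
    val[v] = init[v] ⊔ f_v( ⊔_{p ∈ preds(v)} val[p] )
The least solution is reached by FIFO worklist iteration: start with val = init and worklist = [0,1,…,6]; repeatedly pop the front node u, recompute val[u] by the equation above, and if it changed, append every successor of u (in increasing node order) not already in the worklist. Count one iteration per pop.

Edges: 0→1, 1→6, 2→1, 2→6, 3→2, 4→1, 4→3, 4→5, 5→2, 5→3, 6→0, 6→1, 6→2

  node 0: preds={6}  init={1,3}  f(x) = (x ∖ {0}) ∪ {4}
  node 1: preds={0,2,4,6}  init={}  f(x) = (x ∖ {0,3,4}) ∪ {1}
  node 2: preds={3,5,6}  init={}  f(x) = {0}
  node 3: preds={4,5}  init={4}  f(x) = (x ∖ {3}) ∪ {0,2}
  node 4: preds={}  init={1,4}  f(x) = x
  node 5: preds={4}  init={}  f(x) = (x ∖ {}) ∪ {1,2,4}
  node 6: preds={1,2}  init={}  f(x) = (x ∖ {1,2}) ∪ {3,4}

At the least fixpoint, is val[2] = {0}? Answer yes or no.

Trace (11 dequeues):
  [1] u=0 | in {} | out {1,3,4} | prev {1,3} | push {}
  [2] u=1 | in {1,3,4} | out {1} | prev {} | push {}
  [3] u=2 | in {4} | out {0} | prev {} | push {1}
  [4] u=3 | in {1,4} | out {0,1,2,4} | prev {4} | push {2}
  [5] u=4 | in {} | out {1,4} | ==
  [6] u=5 | in {1,4} | out {1,2,4} | prev {} | push {3}
  [7] u=6 | in {0,1} | out {0,3,4} | prev {} | push {0}
  [8] u=1 | in {0,1,3,4} | out {1} | ==
  [9] u=2 | in {0,1,2,3,4} | out {0} | ==
  [10] u=3 | in {1,2,4} | out {0,1,2,4} | ==
  [11] u=0 | in {0,3,4} | out {1,3,4} | ==

Converged values:
  [0] {1,3,4}
  [1] {1}
  [2] {0}
  [3] {0,1,2,4}
  [4] {1,4}
  [5] {1,2,4}
  [6] {0,3,4}

yes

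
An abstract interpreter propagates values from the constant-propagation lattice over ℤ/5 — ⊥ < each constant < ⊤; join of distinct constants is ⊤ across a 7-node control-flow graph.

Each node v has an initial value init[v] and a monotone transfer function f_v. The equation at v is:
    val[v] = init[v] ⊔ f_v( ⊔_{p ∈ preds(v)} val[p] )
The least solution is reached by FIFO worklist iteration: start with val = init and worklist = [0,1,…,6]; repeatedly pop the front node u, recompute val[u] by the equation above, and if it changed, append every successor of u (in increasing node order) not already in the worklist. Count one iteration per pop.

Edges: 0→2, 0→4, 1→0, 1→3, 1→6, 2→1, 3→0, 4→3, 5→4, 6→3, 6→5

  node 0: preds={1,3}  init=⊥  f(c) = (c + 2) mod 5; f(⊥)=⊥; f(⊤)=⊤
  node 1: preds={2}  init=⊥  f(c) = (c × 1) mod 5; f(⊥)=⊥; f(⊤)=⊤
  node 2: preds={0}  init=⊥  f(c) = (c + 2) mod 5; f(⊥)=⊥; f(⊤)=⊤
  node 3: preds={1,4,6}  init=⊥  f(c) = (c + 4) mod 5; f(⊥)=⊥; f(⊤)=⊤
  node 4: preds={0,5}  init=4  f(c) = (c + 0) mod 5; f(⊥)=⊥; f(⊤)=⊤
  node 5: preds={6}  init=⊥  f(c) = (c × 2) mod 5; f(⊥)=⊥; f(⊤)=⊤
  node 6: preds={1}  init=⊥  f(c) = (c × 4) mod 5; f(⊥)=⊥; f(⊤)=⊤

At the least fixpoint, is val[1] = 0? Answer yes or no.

Iteration log — 26 steps:
  step 1. node 0  ⊔preds=⊥  new=⊥  stable
  step 2. node 1  ⊔preds=⊥  new=⊥  stable
  step 3. node 2  ⊔preds=⊥  new=⊥  stable
  step 4. node 3  ⊔preds=4  new=3  old=⊥  +wl: 0
  step 5. node 4  ⊔preds=⊥  new=4  stable
  step 6. node 5  ⊔preds=⊥  new=⊥  stable
  step 7. node 6  ⊔preds=⊥  new=⊥  stable
  step 8. node 0  ⊔preds=3  new=0  old=⊥  +wl: 2,4
  step 9. node 2  ⊔preds=0  new=2  old=⊥  +wl: 1
  step 10. node 4  ⊔preds=0  new=⊤  old=4  +wl: 3
  step 11. node 1  ⊔preds=2  new=2  old=⊥  +wl: 0,6
  step 12. node 3  ⊔preds=⊤  new=⊤  old=3  +wl: 
  step 13. node 0  ⊔preds=⊤  new=⊤  old=0  +wl: 2,4
  step 14. node 6  ⊔preds=2  new=3  old=⊥  +wl: 3,5
  step 15. node 2  ⊔preds=⊤  new=⊤  old=2  +wl: 1
  step 16. node 4  ⊔preds=⊤  new=⊤  stable
  step 17. node 3  ⊔preds=⊤  new=⊤  stable
  step 18. node 5  ⊔preds=3  new=1  old=⊥  +wl: 4
  step 19. node 1  ⊔preds=⊤  new=⊤  old=2  +wl: 0,3,6
  step 20. node 4  ⊔preds=⊤  new=⊤  stable
  step 21. node 0  ⊔preds=⊤  new=⊤  stable
  step 22. node 3  ⊔preds=⊤  new=⊤  stable
  step 23. node 6  ⊔preds=⊤  new=⊤  old=3  +wl: 3,5
  step 24. node 3  ⊔preds=⊤  new=⊤  stable
  step 25. node 5  ⊔preds=⊤  new=⊤  old=1  +wl: 4
  step 26. node 4  ⊔preds=⊤  new=⊤  stable

Least fixpoint reached:
  node 0: ⊤
  node 1: ⊤
  node 2: ⊤
  node 3: ⊤
  node 4: ⊤
  node 5: ⊤
  node 6: ⊤

no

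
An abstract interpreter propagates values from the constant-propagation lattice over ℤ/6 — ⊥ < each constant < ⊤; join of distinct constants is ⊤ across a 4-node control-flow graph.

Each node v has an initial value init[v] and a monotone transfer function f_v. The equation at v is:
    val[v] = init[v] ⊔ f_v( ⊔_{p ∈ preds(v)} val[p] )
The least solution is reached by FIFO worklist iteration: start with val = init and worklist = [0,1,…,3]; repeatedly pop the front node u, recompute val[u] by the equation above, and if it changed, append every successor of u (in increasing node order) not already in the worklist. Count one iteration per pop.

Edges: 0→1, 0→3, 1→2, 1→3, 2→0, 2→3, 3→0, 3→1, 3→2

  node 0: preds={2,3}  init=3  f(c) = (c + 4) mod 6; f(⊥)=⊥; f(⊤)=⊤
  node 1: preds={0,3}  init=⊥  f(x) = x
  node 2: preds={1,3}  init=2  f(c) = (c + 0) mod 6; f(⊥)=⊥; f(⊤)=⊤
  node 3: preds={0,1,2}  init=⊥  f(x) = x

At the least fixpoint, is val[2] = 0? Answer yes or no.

Iteration log — 7 steps:
  step 1. node 0  ⊔preds=2  new=⊤  old=3  +wl: 
  step 2. node 1  ⊔preds=⊤  new=⊤  old=⊥  +wl: 
  step 3. node 2  ⊔preds=⊤  new=⊤  old=2  +wl: 0
  step 4. node 3  ⊔preds=⊤  new=⊤  old=⊥  +wl: 1,2
  step 5. node 0  ⊔preds=⊤  new=⊤  stable
  step 6. node 1  ⊔preds=⊤  new=⊤  stable
  step 7. node 2  ⊔preds=⊤  new=⊤  stable

Least fixpoint reached:
  node 0: ⊤
  node 1: ⊤
  node 2: ⊤
  node 3: ⊤

no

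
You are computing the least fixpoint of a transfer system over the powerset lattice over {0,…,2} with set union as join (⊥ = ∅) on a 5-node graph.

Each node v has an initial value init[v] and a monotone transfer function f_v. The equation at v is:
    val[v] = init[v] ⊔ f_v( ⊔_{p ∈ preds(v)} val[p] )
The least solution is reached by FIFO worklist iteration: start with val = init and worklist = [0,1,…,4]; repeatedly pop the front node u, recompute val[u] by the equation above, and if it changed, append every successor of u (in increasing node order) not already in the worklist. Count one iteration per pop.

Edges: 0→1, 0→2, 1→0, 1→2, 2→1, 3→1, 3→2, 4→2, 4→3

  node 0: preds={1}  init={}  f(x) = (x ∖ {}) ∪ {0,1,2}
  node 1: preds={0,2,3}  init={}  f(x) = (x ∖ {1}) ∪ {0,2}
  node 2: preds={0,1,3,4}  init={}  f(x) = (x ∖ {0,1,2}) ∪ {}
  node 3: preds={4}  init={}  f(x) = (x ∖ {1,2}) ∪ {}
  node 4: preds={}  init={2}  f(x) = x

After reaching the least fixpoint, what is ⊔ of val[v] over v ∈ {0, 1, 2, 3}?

{0,1,2}

Worklist (6 pops):
  #1 pop 0: in={} → {0,1,2} (was {}); enqueue []
  #2 pop 1: in={0,1,2} → {0,2} (was {}); enqueue [0]
  #3 pop 2: in={0,1,2} → {} (no change)
  #4 pop 3: in={2} → {} (no change)
  #5 pop 4: in={} → {2} (no change)
  #6 pop 0: in={0,2} → {0,1,2} (no change)

Fixpoint:
  val[0] = {0,1,2}
  val[1] = {0,2}
  val[2] = {}
  val[3] = {}
  val[4] = {2}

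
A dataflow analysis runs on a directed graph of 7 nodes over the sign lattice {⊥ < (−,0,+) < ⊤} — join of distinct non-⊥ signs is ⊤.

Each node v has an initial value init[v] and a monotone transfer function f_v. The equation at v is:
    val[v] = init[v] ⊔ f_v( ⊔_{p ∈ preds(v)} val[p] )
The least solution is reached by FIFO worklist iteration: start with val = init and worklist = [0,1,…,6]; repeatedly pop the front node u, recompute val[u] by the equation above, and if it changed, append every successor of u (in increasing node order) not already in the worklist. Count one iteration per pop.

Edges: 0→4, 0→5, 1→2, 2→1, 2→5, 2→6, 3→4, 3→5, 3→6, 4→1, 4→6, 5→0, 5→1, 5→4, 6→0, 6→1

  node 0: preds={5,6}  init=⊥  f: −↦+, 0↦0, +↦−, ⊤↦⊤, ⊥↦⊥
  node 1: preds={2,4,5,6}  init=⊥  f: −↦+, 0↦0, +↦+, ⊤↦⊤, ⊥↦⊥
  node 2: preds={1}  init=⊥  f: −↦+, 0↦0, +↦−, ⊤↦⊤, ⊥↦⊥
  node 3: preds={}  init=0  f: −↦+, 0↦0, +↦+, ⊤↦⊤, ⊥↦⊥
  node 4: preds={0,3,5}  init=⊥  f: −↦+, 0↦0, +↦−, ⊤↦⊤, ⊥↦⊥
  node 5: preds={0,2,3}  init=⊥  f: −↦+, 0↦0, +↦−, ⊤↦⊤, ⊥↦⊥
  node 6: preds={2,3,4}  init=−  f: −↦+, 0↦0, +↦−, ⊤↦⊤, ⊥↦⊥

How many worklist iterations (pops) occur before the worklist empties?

Trace (14 dequeues):
  [1] u=0 | in − | out + | prev ⊥ | push {}
  [2] u=1 | in − | out + | prev ⊥ | push {}
  [3] u=2 | in + | out − | prev ⊥ | push {1}
  [4] u=3 | in ⊥ | out 0 | ==
  [5] u=4 | in ⊤ | out ⊤ | prev ⊥ | push {}
  [6] u=5 | in ⊤ | out ⊤ | prev ⊥ | push {0,4}
  [7] u=6 | in ⊤ | out ⊤ | prev − | push {}
  [8] u=1 | in ⊤ | out ⊤ | prev + | push {2}
  [9] u=0 | in ⊤ | out ⊤ | prev + | push {5}
  [10] u=4 | in ⊤ | out ⊤ | ==
  [11] u=2 | in ⊤ | out ⊤ | prev − | push {1,6}
  [12] u=5 | in ⊤ | out ⊤ | ==
  [13] u=1 | in ⊤ | out ⊤ | ==
  [14] u=6 | in ⊤ | out ⊤ | ==

Converged values:
  [0] ⊤
  [1] ⊤
  [2] ⊤
  [3] 0
  [4] ⊤
  [5] ⊤
  [6] ⊤

14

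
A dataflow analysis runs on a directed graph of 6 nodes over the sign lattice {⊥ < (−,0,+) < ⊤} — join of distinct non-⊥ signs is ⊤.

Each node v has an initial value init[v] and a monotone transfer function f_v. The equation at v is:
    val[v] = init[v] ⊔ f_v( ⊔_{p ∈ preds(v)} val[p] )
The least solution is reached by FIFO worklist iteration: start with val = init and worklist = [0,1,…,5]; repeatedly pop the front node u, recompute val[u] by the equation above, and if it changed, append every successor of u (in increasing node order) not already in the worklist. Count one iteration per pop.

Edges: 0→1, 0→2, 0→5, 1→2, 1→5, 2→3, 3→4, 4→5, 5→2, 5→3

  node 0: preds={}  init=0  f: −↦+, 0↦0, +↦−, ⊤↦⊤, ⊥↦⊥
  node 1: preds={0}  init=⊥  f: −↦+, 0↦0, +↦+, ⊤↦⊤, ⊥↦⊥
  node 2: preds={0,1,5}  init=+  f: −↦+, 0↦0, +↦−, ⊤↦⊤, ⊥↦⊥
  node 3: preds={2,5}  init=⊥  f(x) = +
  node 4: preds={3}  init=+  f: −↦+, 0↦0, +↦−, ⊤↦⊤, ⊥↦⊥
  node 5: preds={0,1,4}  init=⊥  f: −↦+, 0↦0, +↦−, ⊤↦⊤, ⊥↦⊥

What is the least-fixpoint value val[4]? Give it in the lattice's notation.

⊤

Trace (8 dequeues):
  [1] u=0 | in ⊥ | out 0 | ==
  [2] u=1 | in 0 | out 0 | prev ⊥ | push {}
  [3] u=2 | in 0 | out ⊤ | prev + | push {}
  [4] u=3 | in ⊤ | out + | prev ⊥ | push {}
  [5] u=4 | in + | out ⊤ | prev + | push {}
  [6] u=5 | in ⊤ | out ⊤ | prev ⊥ | push {2,3}
  [7] u=2 | in ⊤ | out ⊤ | ==
  [8] u=3 | in ⊤ | out + | ==

Converged values:
  [0] 0
  [1] 0
  [2] ⊤
  [3] +
  [4] ⊤
  [5] ⊤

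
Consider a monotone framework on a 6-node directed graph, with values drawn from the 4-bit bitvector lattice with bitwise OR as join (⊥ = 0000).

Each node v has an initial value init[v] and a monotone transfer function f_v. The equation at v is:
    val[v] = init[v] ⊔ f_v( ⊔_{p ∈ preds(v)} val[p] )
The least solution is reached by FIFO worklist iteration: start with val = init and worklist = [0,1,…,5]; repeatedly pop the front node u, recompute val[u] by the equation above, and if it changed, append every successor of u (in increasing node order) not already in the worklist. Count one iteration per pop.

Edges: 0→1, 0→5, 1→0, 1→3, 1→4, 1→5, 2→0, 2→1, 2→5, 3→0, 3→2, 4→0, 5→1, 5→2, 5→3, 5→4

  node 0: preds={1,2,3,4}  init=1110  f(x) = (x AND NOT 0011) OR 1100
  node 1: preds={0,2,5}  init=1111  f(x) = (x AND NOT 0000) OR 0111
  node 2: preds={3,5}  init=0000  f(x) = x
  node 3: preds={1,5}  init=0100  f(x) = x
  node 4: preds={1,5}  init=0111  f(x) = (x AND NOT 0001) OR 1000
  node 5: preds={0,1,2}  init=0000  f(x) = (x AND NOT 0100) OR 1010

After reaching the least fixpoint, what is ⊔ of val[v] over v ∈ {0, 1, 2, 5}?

1111

Iteration log — 14 steps:
  step 1. node 0  ⊔preds=1111  new=1110  stable
  step 2. node 1  ⊔preds=1110  new=1111  stable
  step 3. node 2  ⊔preds=0100  new=0100  old=0000  +wl: 0,1
  step 4. node 3  ⊔preds=1111  new=1111  old=0100  +wl: 2
  step 5. node 4  ⊔preds=1111  new=1111  old=0111  +wl: 
  step 6. node 5  ⊔preds=1111  new=1011  old=0000  +wl: 3,4
  step 7. node 0  ⊔preds=1111  new=1110  stable
  step 8. node 1  ⊔preds=1111  new=1111  stable
  step 9. node 2  ⊔preds=1111  new=1111  old=0100  +wl: 0,1,5
  step 10. node 3  ⊔preds=1111  new=1111  stable
  step 11. node 4  ⊔preds=1111  new=1111  stable
  step 12. node 0  ⊔preds=1111  new=1110  stable
  step 13. node 1  ⊔preds=1111  new=1111  stable
  step 14. node 5  ⊔preds=1111  new=1011  stable

Least fixpoint reached:
  node 0: 1110
  node 1: 1111
  node 2: 1111
  node 3: 1111
  node 4: 1111
  node 5: 1011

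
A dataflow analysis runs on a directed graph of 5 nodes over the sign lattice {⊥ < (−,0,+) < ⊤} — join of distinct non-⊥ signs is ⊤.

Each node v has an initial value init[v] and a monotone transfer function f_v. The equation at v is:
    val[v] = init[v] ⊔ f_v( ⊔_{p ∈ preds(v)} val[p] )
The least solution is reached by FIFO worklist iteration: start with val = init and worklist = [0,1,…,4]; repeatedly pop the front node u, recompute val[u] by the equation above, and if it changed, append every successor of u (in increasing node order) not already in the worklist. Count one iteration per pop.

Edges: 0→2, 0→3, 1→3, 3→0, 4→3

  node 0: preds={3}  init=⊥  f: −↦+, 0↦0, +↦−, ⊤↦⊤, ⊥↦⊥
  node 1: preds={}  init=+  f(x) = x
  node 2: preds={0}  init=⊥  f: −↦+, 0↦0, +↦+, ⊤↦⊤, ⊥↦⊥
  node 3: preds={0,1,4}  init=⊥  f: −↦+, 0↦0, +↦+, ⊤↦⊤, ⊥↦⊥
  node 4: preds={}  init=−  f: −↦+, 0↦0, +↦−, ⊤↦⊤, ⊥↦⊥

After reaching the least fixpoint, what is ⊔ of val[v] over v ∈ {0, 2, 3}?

Trace (8 dequeues):
  [1] u=0 | in ⊥ | out ⊥ | ==
  [2] u=1 | in ⊥ | out + | ==
  [3] u=2 | in ⊥ | out ⊥ | ==
  [4] u=3 | in ⊤ | out ⊤ | prev ⊥ | push {0}
  [5] u=4 | in ⊥ | out − | ==
  [6] u=0 | in ⊤ | out ⊤ | prev ⊥ | push {2,3}
  [7] u=2 | in ⊤ | out ⊤ | prev ⊥ | push {}
  [8] u=3 | in ⊤ | out ⊤ | ==

Converged values:
  [0] ⊤
  [1] +
  [2] ⊤
  [3] ⊤
  [4] −

⊤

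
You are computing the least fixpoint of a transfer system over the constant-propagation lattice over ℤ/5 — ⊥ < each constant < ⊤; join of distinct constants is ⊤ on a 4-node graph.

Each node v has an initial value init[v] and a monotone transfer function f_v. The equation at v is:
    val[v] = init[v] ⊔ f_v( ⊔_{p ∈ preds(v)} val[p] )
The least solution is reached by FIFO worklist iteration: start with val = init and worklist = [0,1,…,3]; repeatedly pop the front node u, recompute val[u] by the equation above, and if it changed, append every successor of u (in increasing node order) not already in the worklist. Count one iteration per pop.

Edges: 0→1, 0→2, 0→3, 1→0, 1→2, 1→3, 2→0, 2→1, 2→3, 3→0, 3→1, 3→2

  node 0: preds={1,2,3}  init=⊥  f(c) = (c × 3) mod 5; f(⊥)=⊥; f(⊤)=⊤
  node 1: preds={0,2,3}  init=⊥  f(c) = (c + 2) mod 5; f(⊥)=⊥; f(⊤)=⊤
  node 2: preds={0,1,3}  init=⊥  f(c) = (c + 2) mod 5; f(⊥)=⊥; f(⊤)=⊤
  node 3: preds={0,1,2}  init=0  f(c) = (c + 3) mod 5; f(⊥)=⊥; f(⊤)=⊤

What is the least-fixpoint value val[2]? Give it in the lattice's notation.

Iteration log — 9 steps:
  step 1. node 0  ⊔preds=0  new=0  old=⊥  +wl: 
  step 2. node 1  ⊔preds=0  new=2  old=⊥  +wl: 0
  step 3. node 2  ⊔preds=⊤  new=⊤  old=⊥  +wl: 1
  step 4. node 3  ⊔preds=⊤  new=⊤  old=0  +wl: 2
  step 5. node 0  ⊔preds=⊤  new=⊤  old=0  +wl: 3
  step 6. node 1  ⊔preds=⊤  new=⊤  old=2  +wl: 0
  step 7. node 2  ⊔preds=⊤  new=⊤  stable
  step 8. node 3  ⊔preds=⊤  new=⊤  stable
  step 9. node 0  ⊔preds=⊤  new=⊤  stable

Least fixpoint reached:
  node 0: ⊤
  node 1: ⊤
  node 2: ⊤
  node 3: ⊤

⊤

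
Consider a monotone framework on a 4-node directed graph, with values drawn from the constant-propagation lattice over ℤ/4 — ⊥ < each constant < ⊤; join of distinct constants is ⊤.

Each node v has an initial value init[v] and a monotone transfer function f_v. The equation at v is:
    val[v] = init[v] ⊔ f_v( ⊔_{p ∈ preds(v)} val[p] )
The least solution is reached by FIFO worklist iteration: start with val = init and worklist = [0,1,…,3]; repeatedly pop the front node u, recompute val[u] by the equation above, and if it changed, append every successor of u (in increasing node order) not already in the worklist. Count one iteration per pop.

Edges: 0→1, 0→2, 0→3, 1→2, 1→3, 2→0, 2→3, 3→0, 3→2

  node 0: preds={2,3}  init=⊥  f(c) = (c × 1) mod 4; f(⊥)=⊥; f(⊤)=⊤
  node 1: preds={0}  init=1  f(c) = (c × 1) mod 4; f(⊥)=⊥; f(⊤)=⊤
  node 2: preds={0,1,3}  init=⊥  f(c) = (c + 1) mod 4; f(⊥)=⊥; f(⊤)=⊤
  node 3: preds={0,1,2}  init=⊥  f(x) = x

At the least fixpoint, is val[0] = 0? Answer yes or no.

no

Worklist (10 pops):
  #1 pop 0: in=⊥ → ⊥ (no change)
  #2 pop 1: in=⊥ → 1 (no change)
  #3 pop 2: in=1 → 2 (was ⊥); enqueue [0]
  #4 pop 3: in=⊤ → ⊤ (was ⊥); enqueue [2]
  #5 pop 0: in=⊤ → ⊤ (was ⊥); enqueue [1,3]
  #6 pop 2: in=⊤ → ⊤ (was 2); enqueue [0]
  #7 pop 1: in=⊤ → ⊤ (was 1); enqueue [2]
  #8 pop 3: in=⊤ → ⊤ (no change)
  #9 pop 0: in=⊤ → ⊤ (no change)
  #10 pop 2: in=⊤ → ⊤ (no change)

Fixpoint:
  val[0] = ⊤
  val[1] = ⊤
  val[2] = ⊤
  val[3] = ⊤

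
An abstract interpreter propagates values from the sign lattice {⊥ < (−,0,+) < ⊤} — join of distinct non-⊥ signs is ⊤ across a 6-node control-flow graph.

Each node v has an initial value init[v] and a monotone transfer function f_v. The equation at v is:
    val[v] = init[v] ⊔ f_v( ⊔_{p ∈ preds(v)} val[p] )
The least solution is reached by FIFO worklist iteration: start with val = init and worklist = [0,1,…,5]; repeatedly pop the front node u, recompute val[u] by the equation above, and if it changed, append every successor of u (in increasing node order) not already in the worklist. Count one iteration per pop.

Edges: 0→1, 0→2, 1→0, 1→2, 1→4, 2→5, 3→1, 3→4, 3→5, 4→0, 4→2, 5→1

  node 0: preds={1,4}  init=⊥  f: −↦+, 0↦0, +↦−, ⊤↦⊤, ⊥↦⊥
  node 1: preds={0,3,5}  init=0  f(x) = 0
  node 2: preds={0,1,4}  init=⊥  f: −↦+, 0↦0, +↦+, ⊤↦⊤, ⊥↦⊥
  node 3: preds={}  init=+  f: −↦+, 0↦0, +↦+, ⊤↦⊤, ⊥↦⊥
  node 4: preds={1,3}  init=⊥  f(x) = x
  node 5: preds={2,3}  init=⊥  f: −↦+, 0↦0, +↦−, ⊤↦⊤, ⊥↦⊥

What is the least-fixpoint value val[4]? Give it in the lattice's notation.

⊤

Iteration log — 10 steps:
  step 1. node 0  ⊔preds=0  new=0  old=⊥  +wl: 
  step 2. node 1  ⊔preds=⊤  new=0  stable
  step 3. node 2  ⊔preds=0  new=0  old=⊥  +wl: 
  step 4. node 3  ⊔preds=⊥  new=+  stable
  step 5. node 4  ⊔preds=⊤  new=⊤  old=⊥  +wl: 0,2
  step 6. node 5  ⊔preds=⊤  new=⊤  old=⊥  +wl: 1
  step 7. node 0  ⊔preds=⊤  new=⊤  old=0  +wl: 
  step 8. node 2  ⊔preds=⊤  new=⊤  old=0  +wl: 5
  step 9. node 1  ⊔preds=⊤  new=0  stable
  step 10. node 5  ⊔preds=⊤  new=⊤  stable

Least fixpoint reached:
  node 0: ⊤
  node 1: 0
  node 2: ⊤
  node 3: +
  node 4: ⊤
  node 5: ⊤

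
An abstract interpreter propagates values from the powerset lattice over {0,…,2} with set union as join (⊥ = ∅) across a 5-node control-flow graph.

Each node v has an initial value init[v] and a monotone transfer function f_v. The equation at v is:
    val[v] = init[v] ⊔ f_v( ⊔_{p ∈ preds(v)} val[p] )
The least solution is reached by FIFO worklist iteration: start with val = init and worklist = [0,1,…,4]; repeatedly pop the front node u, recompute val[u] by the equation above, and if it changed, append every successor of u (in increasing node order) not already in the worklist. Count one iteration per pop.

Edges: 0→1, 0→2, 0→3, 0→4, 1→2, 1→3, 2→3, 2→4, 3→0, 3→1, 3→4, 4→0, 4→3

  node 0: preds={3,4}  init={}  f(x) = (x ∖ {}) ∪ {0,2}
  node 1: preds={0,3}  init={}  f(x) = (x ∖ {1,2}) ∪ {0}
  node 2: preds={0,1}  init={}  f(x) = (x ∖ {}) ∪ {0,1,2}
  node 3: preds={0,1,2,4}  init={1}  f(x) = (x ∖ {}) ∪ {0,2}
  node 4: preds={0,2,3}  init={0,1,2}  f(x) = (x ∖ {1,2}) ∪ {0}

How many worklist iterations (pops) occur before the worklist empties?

Trace (7 dequeues):
  [1] u=0 | in {0,1,2} | out {0,1,2} | prev {} | push {}
  [2] u=1 | in {0,1,2} | out {0} | prev {} | push {}
  [3] u=2 | in {0,1,2} | out {0,1,2} | prev {} | push {}
  [4] u=3 | in {0,1,2} | out {0,1,2} | prev {1} | push {0,1}
  [5] u=4 | in {0,1,2} | out {0,1,2} | ==
  [6] u=0 | in {0,1,2} | out {0,1,2} | ==
  [7] u=1 | in {0,1,2} | out {0} | ==

Converged values:
  [0] {0,1,2}
  [1] {0}
  [2] {0,1,2}
  [3] {0,1,2}
  [4] {0,1,2}

7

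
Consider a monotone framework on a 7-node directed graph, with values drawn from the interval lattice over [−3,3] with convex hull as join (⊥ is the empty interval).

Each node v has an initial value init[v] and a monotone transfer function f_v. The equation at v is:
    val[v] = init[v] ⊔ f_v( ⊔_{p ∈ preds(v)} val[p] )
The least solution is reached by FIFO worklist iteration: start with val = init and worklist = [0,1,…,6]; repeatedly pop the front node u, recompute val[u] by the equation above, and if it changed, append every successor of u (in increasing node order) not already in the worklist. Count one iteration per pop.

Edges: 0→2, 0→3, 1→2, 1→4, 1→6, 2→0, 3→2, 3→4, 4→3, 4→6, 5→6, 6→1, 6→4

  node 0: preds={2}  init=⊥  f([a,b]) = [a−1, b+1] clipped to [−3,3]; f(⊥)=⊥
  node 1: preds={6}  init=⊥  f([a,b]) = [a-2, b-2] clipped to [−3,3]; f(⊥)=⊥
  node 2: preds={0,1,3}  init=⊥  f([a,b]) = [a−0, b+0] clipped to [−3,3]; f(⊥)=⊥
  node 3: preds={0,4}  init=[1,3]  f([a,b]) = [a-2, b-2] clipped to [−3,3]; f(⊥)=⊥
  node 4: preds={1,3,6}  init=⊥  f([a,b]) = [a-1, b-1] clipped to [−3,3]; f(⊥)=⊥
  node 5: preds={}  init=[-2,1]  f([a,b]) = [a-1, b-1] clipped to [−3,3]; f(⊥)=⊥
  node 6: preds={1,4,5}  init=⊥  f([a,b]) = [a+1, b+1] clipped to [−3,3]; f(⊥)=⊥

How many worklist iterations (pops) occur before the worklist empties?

Trace (19 dequeues):
  [1] u=0 | in ⊥ | out ⊥ | ==
  [2] u=1 | in ⊥ | out ⊥ | ==
  [3] u=2 | in [1,3] | out [1,3] | prev ⊥ | push {0}
  [4] u=3 | in ⊥ | out [1,3] | ==
  [5] u=4 | in [1,3] | out [0,2] | prev ⊥ | push {3}
  [6] u=5 | in ⊥ | out [-2,1] | ==
  [7] u=6 | in [-2,2] | out [-1,3] | prev ⊥ | push {1,4}
  [8] u=0 | in [1,3] | out [0,3] | prev ⊥ | push {2}
  [9] u=3 | in [0,3] | out [-2,3] | prev [1,3] | push {}
  [10] u=1 | in [-1,3] | out [-3,1] | prev ⊥ | push {6}
  [11] u=4 | in [-3,3] | out [-3,2] | prev [0,2] | push {3}
  [12] u=2 | in [-3,3] | out [-3,3] | prev [1,3] | push {0}
  [13] u=6 | in [-3,2] | out [-2,3] | prev [-1,3] | push {1,4}
  [14] u=3 | in [-3,3] | out [-3,3] | prev [-2,3] | push {2}
  [15] u=0 | in [-3,3] | out [-3,3] | prev [0,3] | push {3}
  [16] u=1 | in [-2,3] | out [-3,1] | ==
  [17] u=4 | in [-3,3] | out [-3,2] | ==
  [18] u=2 | in [-3,3] | out [-3,3] | ==
  [19] u=3 | in [-3,3] | out [-3,3] | ==

Converged values:
  [0] [-3,3]
  [1] [-3,1]
  [2] [-3,3]
  [3] [-3,3]
  [4] [-3,2]
  [5] [-2,1]
  [6] [-2,3]

19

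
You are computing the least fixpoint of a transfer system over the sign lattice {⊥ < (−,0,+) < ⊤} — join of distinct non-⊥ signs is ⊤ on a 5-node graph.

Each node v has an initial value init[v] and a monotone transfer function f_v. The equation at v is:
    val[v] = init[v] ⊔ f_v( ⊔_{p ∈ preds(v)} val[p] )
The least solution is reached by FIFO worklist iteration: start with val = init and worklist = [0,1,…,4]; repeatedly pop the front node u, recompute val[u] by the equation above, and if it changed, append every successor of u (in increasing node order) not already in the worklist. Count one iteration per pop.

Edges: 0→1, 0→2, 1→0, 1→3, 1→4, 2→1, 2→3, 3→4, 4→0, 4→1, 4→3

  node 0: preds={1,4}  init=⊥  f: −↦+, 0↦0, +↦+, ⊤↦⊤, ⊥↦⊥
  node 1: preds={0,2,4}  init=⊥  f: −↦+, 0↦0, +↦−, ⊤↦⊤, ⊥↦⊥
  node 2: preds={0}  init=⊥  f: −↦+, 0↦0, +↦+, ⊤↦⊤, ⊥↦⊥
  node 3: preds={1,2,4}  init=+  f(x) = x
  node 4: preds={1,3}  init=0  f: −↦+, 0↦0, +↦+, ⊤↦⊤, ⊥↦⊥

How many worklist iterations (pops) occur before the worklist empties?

13

Iteration log — 13 steps:
  step 1. node 0  ⊔preds=0  new=0  old=⊥  +wl: 
  step 2. node 1  ⊔preds=0  new=0  old=⊥  +wl: 0
  step 3. node 2  ⊔preds=0  new=0  old=⊥  +wl: 1
  step 4. node 3  ⊔preds=0  new=⊤  old=+  +wl: 
  step 5. node 4  ⊔preds=⊤  new=⊤  old=0  +wl: 3
  step 6. node 0  ⊔preds=⊤  new=⊤  old=0  +wl: 2
  step 7. node 1  ⊔preds=⊤  new=⊤  old=0  +wl: 0,4
  step 8. node 3  ⊔preds=⊤  new=⊤  stable
  step 9. node 2  ⊔preds=⊤  new=⊤  old=0  +wl: 1,3
  step 10. node 0  ⊔preds=⊤  new=⊤  stable
  step 11. node 4  ⊔preds=⊤  new=⊤  stable
  step 12. node 1  ⊔preds=⊤  new=⊤  stable
  step 13. node 3  ⊔preds=⊤  new=⊤  stable

Least fixpoint reached:
  node 0: ⊤
  node 1: ⊤
  node 2: ⊤
  node 3: ⊤
  node 4: ⊤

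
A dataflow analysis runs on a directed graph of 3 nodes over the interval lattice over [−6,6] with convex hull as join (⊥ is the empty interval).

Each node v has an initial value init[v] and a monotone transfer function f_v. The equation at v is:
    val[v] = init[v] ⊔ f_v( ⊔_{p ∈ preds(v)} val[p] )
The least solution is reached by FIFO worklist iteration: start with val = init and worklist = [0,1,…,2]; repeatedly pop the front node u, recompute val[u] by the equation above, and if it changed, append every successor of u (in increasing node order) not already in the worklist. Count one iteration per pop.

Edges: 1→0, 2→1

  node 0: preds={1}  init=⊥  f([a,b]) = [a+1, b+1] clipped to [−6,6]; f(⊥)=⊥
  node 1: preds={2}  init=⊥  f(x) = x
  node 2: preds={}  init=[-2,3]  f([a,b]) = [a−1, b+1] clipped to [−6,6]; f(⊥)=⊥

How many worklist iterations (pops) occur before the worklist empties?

Trace (4 dequeues):
  [1] u=0 | in ⊥ | out ⊥ | ==
  [2] u=1 | in [-2,3] | out [-2,3] | prev ⊥ | push {0}
  [3] u=2 | in ⊥ | out [-2,3] | ==
  [4] u=0 | in [-2,3] | out [-1,4] | prev ⊥ | push {}

Converged values:
  [0] [-1,4]
  [1] [-2,3]
  [2] [-2,3]

4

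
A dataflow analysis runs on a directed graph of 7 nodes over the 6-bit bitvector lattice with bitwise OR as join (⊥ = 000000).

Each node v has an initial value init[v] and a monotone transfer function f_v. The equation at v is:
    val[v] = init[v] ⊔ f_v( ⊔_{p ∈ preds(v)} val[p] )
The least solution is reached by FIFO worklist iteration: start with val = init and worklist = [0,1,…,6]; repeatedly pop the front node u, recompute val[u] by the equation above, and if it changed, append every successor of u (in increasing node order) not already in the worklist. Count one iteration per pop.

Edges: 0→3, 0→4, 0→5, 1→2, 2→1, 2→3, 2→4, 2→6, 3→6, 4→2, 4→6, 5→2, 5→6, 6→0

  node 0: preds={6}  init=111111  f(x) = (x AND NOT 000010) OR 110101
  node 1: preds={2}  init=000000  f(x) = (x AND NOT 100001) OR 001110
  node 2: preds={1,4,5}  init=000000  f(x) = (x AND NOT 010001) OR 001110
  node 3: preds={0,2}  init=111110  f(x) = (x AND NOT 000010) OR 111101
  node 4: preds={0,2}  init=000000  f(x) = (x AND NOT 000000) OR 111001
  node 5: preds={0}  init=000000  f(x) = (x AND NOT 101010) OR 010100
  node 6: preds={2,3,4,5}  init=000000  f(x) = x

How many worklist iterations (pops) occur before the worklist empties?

14

Iteration log — 14 steps:
  step 1. node 0  ⊔preds=000000  new=111111  stable
  step 2. node 1  ⊔preds=000000  new=001110  old=000000  +wl: 
  step 3. node 2  ⊔preds=001110  new=001110  old=000000  +wl: 1
  step 4. node 3  ⊔preds=111111  new=111111  old=111110  +wl: 
  step 5. node 4  ⊔preds=111111  new=111111  old=000000  +wl: 2
  step 6. node 5  ⊔preds=111111  new=010101  old=000000  +wl: 
  step 7. node 6  ⊔preds=111111  new=111111  old=000000  +wl: 0
  step 8. node 1  ⊔preds=001110  new=001110  stable
  step 9. node 2  ⊔preds=111111  new=101110  old=001110  +wl: 1,3,4,6
  step 10. node 0  ⊔preds=111111  new=111111  stable
  step 11. node 1  ⊔preds=101110  new=001110  stable
  step 12. node 3  ⊔preds=111111  new=111111  stable
  step 13. node 4  ⊔preds=111111  new=111111  stable
  step 14. node 6  ⊔preds=111111  new=111111  stable

Least fixpoint reached:
  node 0: 111111
  node 1: 001110
  node 2: 101110
  node 3: 111111
  node 4: 111111
  node 5: 010101
  node 6: 111111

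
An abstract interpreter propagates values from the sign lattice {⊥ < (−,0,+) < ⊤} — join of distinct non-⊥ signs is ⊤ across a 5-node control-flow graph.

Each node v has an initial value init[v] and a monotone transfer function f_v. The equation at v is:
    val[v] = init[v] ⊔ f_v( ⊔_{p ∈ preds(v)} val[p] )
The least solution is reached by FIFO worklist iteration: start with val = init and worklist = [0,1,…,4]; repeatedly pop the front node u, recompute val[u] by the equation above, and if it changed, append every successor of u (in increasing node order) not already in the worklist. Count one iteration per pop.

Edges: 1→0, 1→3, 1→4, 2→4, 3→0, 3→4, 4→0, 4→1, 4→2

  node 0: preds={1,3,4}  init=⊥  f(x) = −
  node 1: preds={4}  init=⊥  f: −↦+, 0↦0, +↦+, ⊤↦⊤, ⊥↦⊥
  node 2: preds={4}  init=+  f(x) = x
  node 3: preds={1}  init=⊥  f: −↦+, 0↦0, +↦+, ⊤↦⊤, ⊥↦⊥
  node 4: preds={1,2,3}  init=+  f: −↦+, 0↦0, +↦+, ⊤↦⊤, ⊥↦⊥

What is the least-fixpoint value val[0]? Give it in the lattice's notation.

Iteration log — 6 steps:
  step 1. node 0  ⊔preds=+  new=−  old=⊥  +wl: 
  step 2. node 1  ⊔preds=+  new=+  old=⊥  +wl: 0
  step 3. node 2  ⊔preds=+  new=+  stable
  step 4. node 3  ⊔preds=+  new=+  old=⊥  +wl: 
  step 5. node 4  ⊔preds=+  new=+  stable
  step 6. node 0  ⊔preds=+  new=−  stable

Least fixpoint reached:
  node 0: −
  node 1: +
  node 2: +
  node 3: +
  node 4: +

−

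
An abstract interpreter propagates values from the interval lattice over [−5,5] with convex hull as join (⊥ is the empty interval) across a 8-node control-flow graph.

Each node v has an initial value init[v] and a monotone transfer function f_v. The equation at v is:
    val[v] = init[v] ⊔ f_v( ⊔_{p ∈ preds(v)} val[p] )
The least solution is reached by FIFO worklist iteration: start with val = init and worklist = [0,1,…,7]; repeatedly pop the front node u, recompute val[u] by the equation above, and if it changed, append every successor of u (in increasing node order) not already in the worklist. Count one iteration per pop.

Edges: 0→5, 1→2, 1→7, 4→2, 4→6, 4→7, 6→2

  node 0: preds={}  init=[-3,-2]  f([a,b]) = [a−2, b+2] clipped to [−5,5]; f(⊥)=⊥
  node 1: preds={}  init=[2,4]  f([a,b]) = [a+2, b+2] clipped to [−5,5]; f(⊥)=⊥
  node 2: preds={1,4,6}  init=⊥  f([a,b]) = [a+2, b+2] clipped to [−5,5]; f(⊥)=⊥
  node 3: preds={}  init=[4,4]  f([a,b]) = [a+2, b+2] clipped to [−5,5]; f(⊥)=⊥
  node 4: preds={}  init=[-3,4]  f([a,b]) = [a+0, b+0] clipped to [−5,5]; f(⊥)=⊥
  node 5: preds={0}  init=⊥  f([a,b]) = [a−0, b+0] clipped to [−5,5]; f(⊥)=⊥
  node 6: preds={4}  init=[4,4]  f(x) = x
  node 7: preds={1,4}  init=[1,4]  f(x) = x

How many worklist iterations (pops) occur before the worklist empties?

Worklist (9 pops):
  #1 pop 0: in=⊥ → [-3,-2] (no change)
  #2 pop 1: in=⊥ → [2,4] (no change)
  #3 pop 2: in=[-3,4] → [-1,5] (was ⊥); enqueue []
  #4 pop 3: in=⊥ → [4,4] (no change)
  #5 pop 4: in=⊥ → [-3,4] (no change)
  #6 pop 5: in=[-3,-2] → [-3,-2] (was ⊥); enqueue []
  #7 pop 6: in=[-3,4] → [-3,4] (was [4,4]); enqueue [2]
  #8 pop 7: in=[-3,4] → [-3,4] (was [1,4]); enqueue []
  #9 pop 2: in=[-3,4] → [-1,5] (no change)

Fixpoint:
  val[0] = [-3,-2]
  val[1] = [2,4]
  val[2] = [-1,5]
  val[3] = [4,4]
  val[4] = [-3,4]
  val[5] = [-3,-2]
  val[6] = [-3,4]
  val[7] = [-3,4]

9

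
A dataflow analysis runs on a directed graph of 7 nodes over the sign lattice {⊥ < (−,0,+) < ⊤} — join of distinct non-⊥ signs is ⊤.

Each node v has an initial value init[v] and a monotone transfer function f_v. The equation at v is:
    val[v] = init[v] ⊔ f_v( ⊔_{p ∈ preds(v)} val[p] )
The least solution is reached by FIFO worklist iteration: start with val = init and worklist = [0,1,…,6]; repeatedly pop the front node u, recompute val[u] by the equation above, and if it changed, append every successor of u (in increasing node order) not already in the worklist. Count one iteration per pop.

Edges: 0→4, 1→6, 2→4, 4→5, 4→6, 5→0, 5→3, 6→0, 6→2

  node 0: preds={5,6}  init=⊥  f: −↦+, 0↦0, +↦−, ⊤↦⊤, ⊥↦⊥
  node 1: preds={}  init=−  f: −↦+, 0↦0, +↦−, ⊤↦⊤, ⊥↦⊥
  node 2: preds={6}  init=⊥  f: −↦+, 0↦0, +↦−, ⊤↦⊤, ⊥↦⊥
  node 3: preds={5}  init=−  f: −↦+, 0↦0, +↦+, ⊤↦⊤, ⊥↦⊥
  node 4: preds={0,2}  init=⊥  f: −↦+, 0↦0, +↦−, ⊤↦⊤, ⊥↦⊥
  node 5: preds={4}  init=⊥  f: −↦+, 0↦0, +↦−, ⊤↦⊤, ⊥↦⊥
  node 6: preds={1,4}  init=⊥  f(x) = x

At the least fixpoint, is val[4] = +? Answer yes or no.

Worklist (21 pops):
  #1 pop 0: in=⊥ → ⊥ (no change)
  #2 pop 1: in=⊥ → − (no change)
  #3 pop 2: in=⊥ → ⊥ (no change)
  #4 pop 3: in=⊥ → − (no change)
  #5 pop 4: in=⊥ → ⊥ (no change)
  #6 pop 5: in=⊥ → ⊥ (no change)
  #7 pop 6: in=− → − (was ⊥); enqueue [0,2]
  #8 pop 0: in=− → + (was ⊥); enqueue [4]
  #9 pop 2: in=− → + (was ⊥); enqueue []
  #10 pop 4: in=+ → − (was ⊥); enqueue [5,6]
  #11 pop 5: in=− → + (was ⊥); enqueue [0,3]
  #12 pop 6: in=− → − (no change)
  #13 pop 0: in=⊤ → ⊤ (was +); enqueue [4]
  #14 pop 3: in=+ → ⊤ (was −); enqueue []
  #15 pop 4: in=⊤ → ⊤ (was −); enqueue [5,6]
  #16 pop 5: in=⊤ → ⊤ (was +); enqueue [0,3]
  #17 pop 6: in=⊤ → ⊤ (was −); enqueue [2]
  #18 pop 0: in=⊤ → ⊤ (no change)
  #19 pop 3: in=⊤ → ⊤ (no change)
  #20 pop 2: in=⊤ → ⊤ (was +); enqueue [4]
  #21 pop 4: in=⊤ → ⊤ (no change)

Fixpoint:
  val[0] = ⊤
  val[1] = −
  val[2] = ⊤
  val[3] = ⊤
  val[4] = ⊤
  val[5] = ⊤
  val[6] = ⊤

no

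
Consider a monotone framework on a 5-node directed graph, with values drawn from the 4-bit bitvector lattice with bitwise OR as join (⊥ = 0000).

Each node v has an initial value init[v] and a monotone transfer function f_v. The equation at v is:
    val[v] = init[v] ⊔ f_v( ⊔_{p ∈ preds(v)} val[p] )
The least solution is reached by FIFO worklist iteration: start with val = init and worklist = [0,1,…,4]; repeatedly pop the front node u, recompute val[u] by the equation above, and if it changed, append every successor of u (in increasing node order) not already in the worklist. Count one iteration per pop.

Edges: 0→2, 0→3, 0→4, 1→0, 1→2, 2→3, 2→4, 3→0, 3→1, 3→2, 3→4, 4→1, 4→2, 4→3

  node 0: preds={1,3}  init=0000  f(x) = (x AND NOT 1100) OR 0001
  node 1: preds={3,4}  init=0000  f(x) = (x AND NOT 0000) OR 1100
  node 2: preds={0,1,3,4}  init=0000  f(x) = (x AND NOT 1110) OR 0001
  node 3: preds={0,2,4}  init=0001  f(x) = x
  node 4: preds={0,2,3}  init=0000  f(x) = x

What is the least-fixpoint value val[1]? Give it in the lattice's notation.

1101

Trace (9 dequeues):
  [1] u=0 | in 0001 | out 0001 | prev 0000 | push {}
  [2] u=1 | in 0001 | out 1101 | prev 0000 | push {0}
  [3] u=2 | in 1101 | out 0001 | prev 0000 | push {}
  [4] u=3 | in 0001 | out 0001 | ==
  [5] u=4 | in 0001 | out 0001 | prev 0000 | push {1,2,3}
  [6] u=0 | in 1101 | out 0001 | ==
  [7] u=1 | in 0001 | out 1101 | ==
  [8] u=2 | in 1101 | out 0001 | ==
  [9] u=3 | in 0001 | out 0001 | ==

Converged values:
  [0] 0001
  [1] 1101
  [2] 0001
  [3] 0001
  [4] 0001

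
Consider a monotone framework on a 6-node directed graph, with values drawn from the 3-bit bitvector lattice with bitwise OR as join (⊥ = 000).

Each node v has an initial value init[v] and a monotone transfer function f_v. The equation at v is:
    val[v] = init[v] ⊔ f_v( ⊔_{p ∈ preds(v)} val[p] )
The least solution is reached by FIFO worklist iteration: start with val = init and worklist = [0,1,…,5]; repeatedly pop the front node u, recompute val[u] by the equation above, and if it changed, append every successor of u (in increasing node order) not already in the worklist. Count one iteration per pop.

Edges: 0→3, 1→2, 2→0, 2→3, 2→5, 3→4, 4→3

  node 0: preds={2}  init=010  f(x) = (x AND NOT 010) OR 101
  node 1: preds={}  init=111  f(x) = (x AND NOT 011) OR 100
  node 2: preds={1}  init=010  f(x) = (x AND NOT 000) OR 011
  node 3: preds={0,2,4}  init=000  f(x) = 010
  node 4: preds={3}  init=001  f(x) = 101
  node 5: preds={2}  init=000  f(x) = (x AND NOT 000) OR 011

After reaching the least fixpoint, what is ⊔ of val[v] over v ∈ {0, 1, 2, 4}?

111

Worklist (8 pops):
  #1 pop 0: in=010 → 111 (was 010); enqueue []
  #2 pop 1: in=000 → 111 (no change)
  #3 pop 2: in=111 → 111 (was 010); enqueue [0]
  #4 pop 3: in=111 → 010 (was 000); enqueue []
  #5 pop 4: in=010 → 101 (was 001); enqueue [3]
  #6 pop 5: in=111 → 111 (was 000); enqueue []
  #7 pop 0: in=111 → 111 (no change)
  #8 pop 3: in=111 → 010 (no change)

Fixpoint:
  val[0] = 111
  val[1] = 111
  val[2] = 111
  val[3] = 010
  val[4] = 101
  val[5] = 111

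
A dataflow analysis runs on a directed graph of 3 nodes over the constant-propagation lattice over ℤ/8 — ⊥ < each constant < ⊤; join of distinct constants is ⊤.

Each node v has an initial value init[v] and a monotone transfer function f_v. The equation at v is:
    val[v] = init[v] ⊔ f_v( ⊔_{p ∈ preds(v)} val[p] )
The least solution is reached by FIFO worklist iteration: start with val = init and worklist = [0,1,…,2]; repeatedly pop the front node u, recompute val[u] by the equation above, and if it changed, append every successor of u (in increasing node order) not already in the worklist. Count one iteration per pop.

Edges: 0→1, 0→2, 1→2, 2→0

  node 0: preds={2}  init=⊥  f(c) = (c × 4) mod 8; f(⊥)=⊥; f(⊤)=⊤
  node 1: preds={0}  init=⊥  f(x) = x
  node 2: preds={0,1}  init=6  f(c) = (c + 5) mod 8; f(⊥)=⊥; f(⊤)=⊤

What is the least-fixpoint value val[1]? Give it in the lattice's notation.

⊤

Trace (6 dequeues):
  [1] u=0 | in 6 | out 0 | prev ⊥ | push {}
  [2] u=1 | in 0 | out 0 | prev ⊥ | push {}
  [3] u=2 | in 0 | out ⊤ | prev 6 | push {0}
  [4] u=0 | in ⊤ | out ⊤ | prev 0 | push {1,2}
  [5] u=1 | in ⊤ | out ⊤ | prev 0 | push {}
  [6] u=2 | in ⊤ | out ⊤ | ==

Converged values:
  [0] ⊤
  [1] ⊤
  [2] ⊤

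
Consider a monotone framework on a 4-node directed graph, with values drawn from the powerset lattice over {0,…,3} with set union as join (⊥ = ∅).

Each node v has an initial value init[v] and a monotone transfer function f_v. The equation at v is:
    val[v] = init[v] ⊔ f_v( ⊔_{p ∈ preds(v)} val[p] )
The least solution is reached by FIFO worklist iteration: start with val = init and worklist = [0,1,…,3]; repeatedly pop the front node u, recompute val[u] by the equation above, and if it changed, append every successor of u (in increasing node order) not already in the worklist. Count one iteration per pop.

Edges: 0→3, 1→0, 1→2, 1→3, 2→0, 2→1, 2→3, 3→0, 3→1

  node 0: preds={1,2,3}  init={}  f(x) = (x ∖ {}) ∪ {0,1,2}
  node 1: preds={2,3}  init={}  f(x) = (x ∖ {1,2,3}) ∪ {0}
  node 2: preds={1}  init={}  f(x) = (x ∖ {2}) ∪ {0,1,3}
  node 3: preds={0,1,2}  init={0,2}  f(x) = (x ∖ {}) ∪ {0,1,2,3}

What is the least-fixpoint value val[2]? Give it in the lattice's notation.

{0,1,3}

Iteration log — 7 steps:
  step 1. node 0  ⊔preds={0,2}  new={0,1,2}  old={}  +wl: 
  step 2. node 1  ⊔preds={0,2}  new={0}  old={}  +wl: 0
  step 3. node 2  ⊔preds={0}  new={0,1,3}  old={}  +wl: 1
  step 4. node 3  ⊔preds={0,1,2,3}  new={0,1,2,3}  old={0,2}  +wl: 
  step 5. node 0  ⊔preds={0,1,2,3}  new={0,1,2,3}  old={0,1,2}  +wl: 3
  step 6. node 1  ⊔preds={0,1,2,3}  new={0}  stable
  step 7. node 3  ⊔preds={0,1,2,3}  new={0,1,2,3}  stable

Least fixpoint reached:
  node 0: {0,1,2,3}
  node 1: {0}
  node 2: {0,1,3}
  node 3: {0,1,2,3}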